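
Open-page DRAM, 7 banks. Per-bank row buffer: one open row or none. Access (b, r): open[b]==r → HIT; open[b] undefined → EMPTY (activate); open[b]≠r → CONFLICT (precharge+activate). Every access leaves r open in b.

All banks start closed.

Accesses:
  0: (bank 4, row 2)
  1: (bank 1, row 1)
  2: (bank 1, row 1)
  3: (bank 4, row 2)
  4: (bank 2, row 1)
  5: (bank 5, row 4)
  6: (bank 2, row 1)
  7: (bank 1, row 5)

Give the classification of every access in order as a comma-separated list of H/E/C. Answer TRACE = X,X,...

#0 (4,2) E
#1 (1,1) E
#2 (1,1) H  (was 1)
#3 (4,2) H  (was 2)
#4 (2,1) E
#5 (5,4) E
#6 (2,1) H  (was 1)
#7 (1,5) C  (was 1)

TRACE = E,E,H,H,E,E,H,C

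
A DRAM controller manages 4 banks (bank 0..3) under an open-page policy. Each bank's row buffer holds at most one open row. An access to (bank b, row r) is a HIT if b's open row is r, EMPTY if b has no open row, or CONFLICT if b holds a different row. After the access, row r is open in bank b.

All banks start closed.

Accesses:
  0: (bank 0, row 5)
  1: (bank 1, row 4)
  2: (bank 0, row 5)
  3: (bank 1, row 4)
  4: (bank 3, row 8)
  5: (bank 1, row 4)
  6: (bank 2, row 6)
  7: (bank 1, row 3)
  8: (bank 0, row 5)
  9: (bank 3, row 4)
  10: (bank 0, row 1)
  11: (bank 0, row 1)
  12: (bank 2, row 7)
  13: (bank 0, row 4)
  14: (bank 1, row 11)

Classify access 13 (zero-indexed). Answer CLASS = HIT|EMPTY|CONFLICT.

  [0] b0 r5: no row ⇒ E
  [1] b1 r4: no row ⇒ E
  [2] b0 r5: had r5 ⇒ H
  [3] b1 r4: had r4 ⇒ H
  [4] b3 r8: no row ⇒ E
  [5] b1 r4: had r4 ⇒ H
  [6] b2 r6: no row ⇒ E
  [7] b1 r3: had r4 ⇒ C
  [8] b0 r5: had r5 ⇒ H
  [9] b3 r4: had r8 ⇒ C
  [10] b0 r1: had r5 ⇒ C
  [11] b0 r1: had r1 ⇒ H
  [12] b2 r7: had r6 ⇒ C
  [13] b0 r4: had r1 ⇒ C
  [14] b1 r11: had r3 ⇒ C

CLASS = CONFLICT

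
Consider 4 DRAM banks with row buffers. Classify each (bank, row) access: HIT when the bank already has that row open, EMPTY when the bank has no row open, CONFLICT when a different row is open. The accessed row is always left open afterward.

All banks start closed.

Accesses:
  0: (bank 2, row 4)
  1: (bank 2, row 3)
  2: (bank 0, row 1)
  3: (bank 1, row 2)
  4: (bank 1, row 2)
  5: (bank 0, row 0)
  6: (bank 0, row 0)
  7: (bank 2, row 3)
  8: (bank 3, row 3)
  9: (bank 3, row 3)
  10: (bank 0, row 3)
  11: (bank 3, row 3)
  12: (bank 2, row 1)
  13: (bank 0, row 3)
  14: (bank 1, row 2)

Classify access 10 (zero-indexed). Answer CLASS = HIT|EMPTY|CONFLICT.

  [0] b2 r4: no row ⇒ E
  [1] b2 r3: had r4 ⇒ C
  [2] b0 r1: no row ⇒ E
  [3] b1 r2: no row ⇒ E
  [4] b1 r2: had r2 ⇒ H
  [5] b0 r0: had r1 ⇒ C
  [6] b0 r0: had r0 ⇒ H
  [7] b2 r3: had r3 ⇒ H
  [8] b3 r3: no row ⇒ E
  [9] b3 r3: had r3 ⇒ H
  [10] b0 r3: had r0 ⇒ C
  [11] b3 r3: had r3 ⇒ H
  [12] b2 r1: had r3 ⇒ C
  [13] b0 r3: had r3 ⇒ H
  [14] b1 r2: had r2 ⇒ H

CLASS = CONFLICT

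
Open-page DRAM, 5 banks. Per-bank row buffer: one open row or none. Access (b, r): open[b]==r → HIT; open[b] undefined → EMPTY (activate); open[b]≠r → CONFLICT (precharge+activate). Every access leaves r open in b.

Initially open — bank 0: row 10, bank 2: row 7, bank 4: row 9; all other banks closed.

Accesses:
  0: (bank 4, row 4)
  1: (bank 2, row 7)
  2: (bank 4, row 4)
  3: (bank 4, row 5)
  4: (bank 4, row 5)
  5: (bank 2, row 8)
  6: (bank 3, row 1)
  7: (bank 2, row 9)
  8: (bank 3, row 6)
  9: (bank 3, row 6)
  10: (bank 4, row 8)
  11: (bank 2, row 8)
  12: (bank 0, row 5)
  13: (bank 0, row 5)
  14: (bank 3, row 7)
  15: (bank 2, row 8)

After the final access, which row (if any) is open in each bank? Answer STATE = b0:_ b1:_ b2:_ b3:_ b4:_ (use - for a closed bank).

#0 (4,4) C  (was 9)
#1 (2,7) H  (was 7)
#2 (4,4) H  (was 4)
#3 (4,5) C  (was 4)
#4 (4,5) H  (was 5)
#5 (2,8) C  (was 7)
#6 (3,1) E
#7 (2,9) C  (was 8)
#8 (3,6) C  (was 1)
#9 (3,6) H  (was 6)
#10 (4,8) C  (was 5)
#11 (2,8) C  (was 9)
#12 (0,5) C  (was 10)
#13 (0,5) H  (was 5)
#14 (3,7) C  (was 6)
#15 (2,8) H  (was 8)

STATE = b0:5 b1:- b2:8 b3:7 b4:8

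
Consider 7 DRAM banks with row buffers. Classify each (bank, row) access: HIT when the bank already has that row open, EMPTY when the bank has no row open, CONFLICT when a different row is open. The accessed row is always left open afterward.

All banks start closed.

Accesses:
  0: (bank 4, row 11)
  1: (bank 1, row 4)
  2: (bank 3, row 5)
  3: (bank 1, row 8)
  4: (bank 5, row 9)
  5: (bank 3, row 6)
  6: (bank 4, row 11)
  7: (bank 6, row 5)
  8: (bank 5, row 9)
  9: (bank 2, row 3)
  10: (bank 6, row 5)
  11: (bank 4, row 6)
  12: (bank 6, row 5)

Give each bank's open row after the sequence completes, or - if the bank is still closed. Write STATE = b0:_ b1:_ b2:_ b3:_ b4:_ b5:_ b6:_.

STATE = b0:- b1:8 b2:3 b3:6 b4:6 b5:9 b6:5

  [0] b4 r11: no row ⇒ E
  [1] b1 r4: no row ⇒ E
  [2] b3 r5: no row ⇒ E
  [3] b1 r8: had r4 ⇒ C
  [4] b5 r9: no row ⇒ E
  [5] b3 r6: had r5 ⇒ C
  [6] b4 r11: had r11 ⇒ H
  [7] b6 r5: no row ⇒ E
  [8] b5 r9: had r9 ⇒ H
  [9] b2 r3: no row ⇒ E
  [10] b6 r5: had r5 ⇒ H
  [11] b4 r6: had r11 ⇒ C
  [12] b6 r5: had r5 ⇒ H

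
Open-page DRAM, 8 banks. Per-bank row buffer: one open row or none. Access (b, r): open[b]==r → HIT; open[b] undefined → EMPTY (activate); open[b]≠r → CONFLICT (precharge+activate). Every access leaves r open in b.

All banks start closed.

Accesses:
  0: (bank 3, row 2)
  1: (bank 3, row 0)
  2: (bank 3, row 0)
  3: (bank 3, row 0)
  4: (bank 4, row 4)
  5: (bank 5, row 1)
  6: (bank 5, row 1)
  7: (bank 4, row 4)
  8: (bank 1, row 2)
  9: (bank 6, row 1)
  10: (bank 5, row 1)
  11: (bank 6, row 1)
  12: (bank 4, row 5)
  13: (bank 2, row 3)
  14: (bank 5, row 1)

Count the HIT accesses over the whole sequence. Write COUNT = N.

#0 (3,2) E
#1 (3,0) C  (was 2)
#2 (3,0) H  (was 0)
#3 (3,0) H  (was 0)
#4 (4,4) E
#5 (5,1) E
#6 (5,1) H  (was 1)
#7 (4,4) H  (was 4)
#8 (1,2) E
#9 (6,1) E
#10 (5,1) H  (was 1)
#11 (6,1) H  (was 1)
#12 (4,5) C  (was 4)
#13 (2,3) E
#14 (5,1) H  (was 1)

COUNT = 7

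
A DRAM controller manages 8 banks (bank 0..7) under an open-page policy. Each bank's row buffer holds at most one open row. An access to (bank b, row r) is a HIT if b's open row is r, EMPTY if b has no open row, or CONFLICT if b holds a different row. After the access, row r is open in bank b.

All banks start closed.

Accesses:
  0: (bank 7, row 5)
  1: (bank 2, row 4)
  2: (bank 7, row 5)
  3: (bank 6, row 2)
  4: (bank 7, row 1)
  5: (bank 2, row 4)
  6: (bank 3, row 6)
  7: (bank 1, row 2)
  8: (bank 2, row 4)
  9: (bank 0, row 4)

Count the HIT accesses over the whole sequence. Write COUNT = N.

COUNT = 3

#0 (7,5) E
#1 (2,4) E
#2 (7,5) H  (was 5)
#3 (6,2) E
#4 (7,1) C  (was 5)
#5 (2,4) H  (was 4)
#6 (3,6) E
#7 (1,2) E
#8 (2,4) H  (was 4)
#9 (0,4) E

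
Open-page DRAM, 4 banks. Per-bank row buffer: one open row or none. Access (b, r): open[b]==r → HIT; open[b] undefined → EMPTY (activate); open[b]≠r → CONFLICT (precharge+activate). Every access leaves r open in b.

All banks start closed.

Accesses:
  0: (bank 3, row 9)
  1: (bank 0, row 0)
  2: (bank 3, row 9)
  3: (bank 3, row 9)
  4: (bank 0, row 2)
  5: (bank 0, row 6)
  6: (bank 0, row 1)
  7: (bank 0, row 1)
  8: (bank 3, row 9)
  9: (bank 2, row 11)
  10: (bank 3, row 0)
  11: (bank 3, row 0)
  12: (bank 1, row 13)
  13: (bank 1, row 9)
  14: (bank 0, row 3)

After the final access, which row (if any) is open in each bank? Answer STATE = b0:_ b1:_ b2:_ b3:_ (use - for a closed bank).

  [0] b3 r9: no row ⇒ E
  [1] b0 r0: no row ⇒ E
  [2] b3 r9: had r9 ⇒ H
  [3] b3 r9: had r9 ⇒ H
  [4] b0 r2: had r0 ⇒ C
  [5] b0 r6: had r2 ⇒ C
  [6] b0 r1: had r6 ⇒ C
  [7] b0 r1: had r1 ⇒ H
  [8] b3 r9: had r9 ⇒ H
  [9] b2 r11: no row ⇒ E
  [10] b3 r0: had r9 ⇒ C
  [11] b3 r0: had r0 ⇒ H
  [12] b1 r13: no row ⇒ E
  [13] b1 r9: had r13 ⇒ C
  [14] b0 r3: had r1 ⇒ C

STATE = b0:3 b1:9 b2:11 b3:0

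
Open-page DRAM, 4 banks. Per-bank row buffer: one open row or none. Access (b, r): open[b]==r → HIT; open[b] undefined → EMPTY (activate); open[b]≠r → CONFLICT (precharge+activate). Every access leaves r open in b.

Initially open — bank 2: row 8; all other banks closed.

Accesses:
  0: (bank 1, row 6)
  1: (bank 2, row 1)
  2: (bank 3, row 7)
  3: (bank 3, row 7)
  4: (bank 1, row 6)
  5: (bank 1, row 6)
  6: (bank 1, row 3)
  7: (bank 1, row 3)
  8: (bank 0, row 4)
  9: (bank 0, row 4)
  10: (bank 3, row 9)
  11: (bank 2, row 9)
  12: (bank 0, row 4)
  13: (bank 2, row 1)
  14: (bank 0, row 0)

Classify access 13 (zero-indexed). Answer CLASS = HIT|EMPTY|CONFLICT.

  [0] b1 r6: no row ⇒ E
  [1] b2 r1: had r8 ⇒ C
  [2] b3 r7: no row ⇒ E
  [3] b3 r7: had r7 ⇒ H
  [4] b1 r6: had r6 ⇒ H
  [5] b1 r6: had r6 ⇒ H
  [6] b1 r3: had r6 ⇒ C
  [7] b1 r3: had r3 ⇒ H
  [8] b0 r4: no row ⇒ E
  [9] b0 r4: had r4 ⇒ H
  [10] b3 r9: had r7 ⇒ C
  [11] b2 r9: had r1 ⇒ C
  [12] b0 r4: had r4 ⇒ H
  [13] b2 r1: had r9 ⇒ C
  [14] b0 r0: had r4 ⇒ C

CLASS = CONFLICT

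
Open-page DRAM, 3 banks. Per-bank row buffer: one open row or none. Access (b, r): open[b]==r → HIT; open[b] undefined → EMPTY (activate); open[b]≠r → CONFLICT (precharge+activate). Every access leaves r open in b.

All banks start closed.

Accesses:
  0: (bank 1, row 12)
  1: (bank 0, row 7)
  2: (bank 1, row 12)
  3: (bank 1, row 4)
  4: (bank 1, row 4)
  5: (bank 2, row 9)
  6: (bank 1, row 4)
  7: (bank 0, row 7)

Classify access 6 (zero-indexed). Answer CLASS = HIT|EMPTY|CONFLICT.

  [0] b1 r12: no row ⇒ E
  [1] b0 r7: no row ⇒ E
  [2] b1 r12: had r12 ⇒ H
  [3] b1 r4: had r12 ⇒ C
  [4] b1 r4: had r4 ⇒ H
  [5] b2 r9: no row ⇒ E
  [6] b1 r4: had r4 ⇒ H
  [7] b0 r7: had r7 ⇒ H

CLASS = HIT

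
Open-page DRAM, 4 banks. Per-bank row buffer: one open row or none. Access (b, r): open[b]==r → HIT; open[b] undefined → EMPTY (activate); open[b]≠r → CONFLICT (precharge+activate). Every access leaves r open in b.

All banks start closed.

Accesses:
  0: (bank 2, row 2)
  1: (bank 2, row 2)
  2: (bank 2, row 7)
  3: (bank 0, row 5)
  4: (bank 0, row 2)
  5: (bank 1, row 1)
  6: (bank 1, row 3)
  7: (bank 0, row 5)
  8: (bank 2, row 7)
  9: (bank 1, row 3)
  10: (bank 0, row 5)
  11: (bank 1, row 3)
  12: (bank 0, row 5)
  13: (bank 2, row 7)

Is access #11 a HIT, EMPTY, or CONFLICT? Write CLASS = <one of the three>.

#0 (2,2) E
#1 (2,2) H  (was 2)
#2 (2,7) C  (was 2)
#3 (0,5) E
#4 (0,2) C  (was 5)
#5 (1,1) E
#6 (1,3) C  (was 1)
#7 (0,5) C  (was 2)
#8 (2,7) H  (was 7)
#9 (1,3) H  (was 3)
#10 (0,5) H  (was 5)
#11 (1,3) H  (was 3)
#12 (0,5) H  (was 5)
#13 (2,7) H  (was 7)

CLASS = HIT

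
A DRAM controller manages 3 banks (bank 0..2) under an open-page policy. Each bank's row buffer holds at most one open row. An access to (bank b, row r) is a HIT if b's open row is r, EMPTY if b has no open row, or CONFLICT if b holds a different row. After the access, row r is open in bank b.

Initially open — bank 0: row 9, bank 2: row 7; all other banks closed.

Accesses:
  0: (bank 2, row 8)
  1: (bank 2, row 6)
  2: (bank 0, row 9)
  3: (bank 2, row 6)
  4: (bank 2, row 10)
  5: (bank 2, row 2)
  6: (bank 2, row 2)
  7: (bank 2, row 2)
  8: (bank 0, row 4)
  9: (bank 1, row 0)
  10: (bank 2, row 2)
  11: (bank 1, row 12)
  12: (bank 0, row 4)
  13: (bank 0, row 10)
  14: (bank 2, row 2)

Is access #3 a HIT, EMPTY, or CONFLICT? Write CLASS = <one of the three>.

CLASS = HIT

step 0: bank2 7->8 [CONFLICT]
step 1: bank2 8->6 [CONFLICT]
step 2: bank0 9->9 [HIT]
step 3: bank2 6->6 [HIT]
step 4: bank2 6->10 [CONFLICT]
step 5: bank2 10->2 [CONFLICT]
step 6: bank2 2->2 [HIT]
step 7: bank2 2->2 [HIT]
step 8: bank0 9->4 [CONFLICT]
step 9: bank1 None->0 [EMPTY]
step 10: bank2 2->2 [HIT]
step 11: bank1 0->12 [CONFLICT]
step 12: bank0 4->4 [HIT]
step 13: bank0 4->10 [CONFLICT]
step 14: bank2 2->2 [HIT]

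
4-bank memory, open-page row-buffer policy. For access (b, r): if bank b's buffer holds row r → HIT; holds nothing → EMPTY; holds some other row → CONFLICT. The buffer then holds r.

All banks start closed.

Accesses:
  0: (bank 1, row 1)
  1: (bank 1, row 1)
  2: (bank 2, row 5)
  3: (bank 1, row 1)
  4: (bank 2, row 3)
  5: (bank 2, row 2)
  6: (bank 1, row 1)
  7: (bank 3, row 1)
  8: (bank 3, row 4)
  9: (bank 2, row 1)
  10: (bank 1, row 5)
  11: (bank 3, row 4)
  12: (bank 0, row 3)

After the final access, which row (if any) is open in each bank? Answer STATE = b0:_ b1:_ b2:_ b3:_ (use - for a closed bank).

#0 (1,1) E
#1 (1,1) H  (was 1)
#2 (2,5) E
#3 (1,1) H  (was 1)
#4 (2,3) C  (was 5)
#5 (2,2) C  (was 3)
#6 (1,1) H  (was 1)
#7 (3,1) E
#8 (3,4) C  (was 1)
#9 (2,1) C  (was 2)
#10 (1,5) C  (was 1)
#11 (3,4) H  (was 4)
#12 (0,3) E

STATE = b0:3 b1:5 b2:1 b3:4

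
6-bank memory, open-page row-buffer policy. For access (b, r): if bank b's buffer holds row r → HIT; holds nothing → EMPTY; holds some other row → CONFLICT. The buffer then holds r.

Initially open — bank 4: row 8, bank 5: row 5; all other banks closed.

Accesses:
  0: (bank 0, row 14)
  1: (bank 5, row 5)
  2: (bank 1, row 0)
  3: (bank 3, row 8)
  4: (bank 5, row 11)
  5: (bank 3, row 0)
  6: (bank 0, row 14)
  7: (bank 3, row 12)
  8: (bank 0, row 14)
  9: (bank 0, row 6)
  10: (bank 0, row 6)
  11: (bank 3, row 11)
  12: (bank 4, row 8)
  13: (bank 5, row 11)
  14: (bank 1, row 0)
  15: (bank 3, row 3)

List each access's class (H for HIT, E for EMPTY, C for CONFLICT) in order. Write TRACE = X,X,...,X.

TRACE = E,H,E,E,C,C,H,C,H,C,H,C,H,H,H,C

0: bank 0 row 14 — prev None → EMPTY
1: bank 5 row 5 — prev 5 → HIT
2: bank 1 row 0 — prev None → EMPTY
3: bank 3 row 8 — prev None → EMPTY
4: bank 5 row 11 — prev 5 → CONFLICT
5: bank 3 row 0 — prev 8 → CONFLICT
6: bank 0 row 14 — prev 14 → HIT
7: bank 3 row 12 — prev 0 → CONFLICT
8: bank 0 row 14 — prev 14 → HIT
9: bank 0 row 6 — prev 14 → CONFLICT
10: bank 0 row 6 — prev 6 → HIT
11: bank 3 row 11 — prev 12 → CONFLICT
12: bank 4 row 8 — prev 8 → HIT
13: bank 5 row 11 — prev 11 → HIT
14: bank 1 row 0 — prev 0 → HIT
15: bank 3 row 3 — prev 11 → CONFLICT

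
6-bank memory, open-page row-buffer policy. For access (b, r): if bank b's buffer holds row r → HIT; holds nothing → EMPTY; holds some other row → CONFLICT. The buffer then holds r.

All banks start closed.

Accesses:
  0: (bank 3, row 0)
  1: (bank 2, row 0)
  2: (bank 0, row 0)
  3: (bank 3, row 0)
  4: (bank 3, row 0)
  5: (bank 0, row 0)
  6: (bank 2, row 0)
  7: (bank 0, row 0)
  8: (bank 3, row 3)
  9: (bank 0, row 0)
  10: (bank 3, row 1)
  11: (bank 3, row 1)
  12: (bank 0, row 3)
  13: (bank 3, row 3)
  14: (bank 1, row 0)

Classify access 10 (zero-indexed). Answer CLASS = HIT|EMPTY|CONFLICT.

#0 (3,0) E
#1 (2,0) E
#2 (0,0) E
#3 (3,0) H  (was 0)
#4 (3,0) H  (was 0)
#5 (0,0) H  (was 0)
#6 (2,0) H  (was 0)
#7 (0,0) H  (was 0)
#8 (3,3) C  (was 0)
#9 (0,0) H  (was 0)
#10 (3,1) C  (was 3)
#11 (3,1) H  (was 1)
#12 (0,3) C  (was 0)
#13 (3,3) C  (was 1)
#14 (1,0) E

CLASS = CONFLICT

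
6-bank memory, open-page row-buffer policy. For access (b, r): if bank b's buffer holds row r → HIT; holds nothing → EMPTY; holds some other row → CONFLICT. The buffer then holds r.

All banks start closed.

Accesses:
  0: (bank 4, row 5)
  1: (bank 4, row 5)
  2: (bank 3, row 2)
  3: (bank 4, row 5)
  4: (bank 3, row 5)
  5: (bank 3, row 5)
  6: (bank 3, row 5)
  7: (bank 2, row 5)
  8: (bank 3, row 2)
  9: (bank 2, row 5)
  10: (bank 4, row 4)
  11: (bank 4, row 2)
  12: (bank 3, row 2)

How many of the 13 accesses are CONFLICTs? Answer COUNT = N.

step 0: bank4 None->5 [EMPTY]
step 1: bank4 5->5 [HIT]
step 2: bank3 None->2 [EMPTY]
step 3: bank4 5->5 [HIT]
step 4: bank3 2->5 [CONFLICT]
step 5: bank3 5->5 [HIT]
step 6: bank3 5->5 [HIT]
step 7: bank2 None->5 [EMPTY]
step 8: bank3 5->2 [CONFLICT]
step 9: bank2 5->5 [HIT]
step 10: bank4 5->4 [CONFLICT]
step 11: bank4 4->2 [CONFLICT]
step 12: bank3 2->2 [HIT]

COUNT = 4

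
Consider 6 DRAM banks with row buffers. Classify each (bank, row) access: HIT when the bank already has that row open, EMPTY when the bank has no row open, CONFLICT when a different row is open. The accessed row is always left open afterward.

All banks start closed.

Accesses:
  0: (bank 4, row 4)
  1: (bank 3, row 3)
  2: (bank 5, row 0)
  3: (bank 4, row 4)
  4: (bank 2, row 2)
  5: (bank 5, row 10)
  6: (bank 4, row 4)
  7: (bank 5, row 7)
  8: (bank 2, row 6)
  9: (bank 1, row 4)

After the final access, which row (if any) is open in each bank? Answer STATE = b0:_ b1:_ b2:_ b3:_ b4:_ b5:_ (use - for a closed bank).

STATE = b0:- b1:4 b2:6 b3:3 b4:4 b5:7

  [0] b4 r4: no row ⇒ E
  [1] b3 r3: no row ⇒ E
  [2] b5 r0: no row ⇒ E
  [3] b4 r4: had r4 ⇒ H
  [4] b2 r2: no row ⇒ E
  [5] b5 r10: had r0 ⇒ C
  [6] b4 r4: had r4 ⇒ H
  [7] b5 r7: had r10 ⇒ C
  [8] b2 r6: had r2 ⇒ C
  [9] b1 r4: no row ⇒ E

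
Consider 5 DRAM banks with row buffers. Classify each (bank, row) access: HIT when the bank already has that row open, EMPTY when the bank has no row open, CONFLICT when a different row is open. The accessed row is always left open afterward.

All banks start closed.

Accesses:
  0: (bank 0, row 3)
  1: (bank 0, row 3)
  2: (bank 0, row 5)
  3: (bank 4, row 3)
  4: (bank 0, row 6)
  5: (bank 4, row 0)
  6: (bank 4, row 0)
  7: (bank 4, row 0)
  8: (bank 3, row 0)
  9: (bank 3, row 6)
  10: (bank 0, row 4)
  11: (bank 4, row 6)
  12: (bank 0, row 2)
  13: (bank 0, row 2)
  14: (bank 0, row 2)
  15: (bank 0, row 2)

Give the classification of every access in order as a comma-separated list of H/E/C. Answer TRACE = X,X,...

  [0] b0 r3: no row ⇒ E
  [1] b0 r3: had r3 ⇒ H
  [2] b0 r5: had r3 ⇒ C
  [3] b4 r3: no row ⇒ E
  [4] b0 r6: had r5 ⇒ C
  [5] b4 r0: had r3 ⇒ C
  [6] b4 r0: had r0 ⇒ H
  [7] b4 r0: had r0 ⇒ H
  [8] b3 r0: no row ⇒ E
  [9] b3 r6: had r0 ⇒ C
  [10] b0 r4: had r6 ⇒ C
  [11] b4 r6: had r0 ⇒ C
  [12] b0 r2: had r4 ⇒ C
  [13] b0 r2: had r2 ⇒ H
  [14] b0 r2: had r2 ⇒ H
  [15] b0 r2: had r2 ⇒ H

TRACE = E,H,C,E,C,C,H,H,E,C,C,C,C,H,H,H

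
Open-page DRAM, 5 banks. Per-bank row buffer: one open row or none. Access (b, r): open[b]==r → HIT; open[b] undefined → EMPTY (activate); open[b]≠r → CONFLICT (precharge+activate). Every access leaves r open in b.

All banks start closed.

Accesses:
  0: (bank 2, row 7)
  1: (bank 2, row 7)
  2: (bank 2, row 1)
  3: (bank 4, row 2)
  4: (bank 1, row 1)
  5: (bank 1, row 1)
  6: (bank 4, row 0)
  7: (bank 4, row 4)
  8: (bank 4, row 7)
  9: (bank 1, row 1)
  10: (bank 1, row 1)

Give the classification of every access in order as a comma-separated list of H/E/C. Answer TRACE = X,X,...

  [0] b2 r7: no row ⇒ E
  [1] b2 r7: had r7 ⇒ H
  [2] b2 r1: had r7 ⇒ C
  [3] b4 r2: no row ⇒ E
  [4] b1 r1: no row ⇒ E
  [5] b1 r1: had r1 ⇒ H
  [6] b4 r0: had r2 ⇒ C
  [7] b4 r4: had r0 ⇒ C
  [8] b4 r7: had r4 ⇒ C
  [9] b1 r1: had r1 ⇒ H
  [10] b1 r1: had r1 ⇒ H

TRACE = E,H,C,E,E,H,C,C,C,H,H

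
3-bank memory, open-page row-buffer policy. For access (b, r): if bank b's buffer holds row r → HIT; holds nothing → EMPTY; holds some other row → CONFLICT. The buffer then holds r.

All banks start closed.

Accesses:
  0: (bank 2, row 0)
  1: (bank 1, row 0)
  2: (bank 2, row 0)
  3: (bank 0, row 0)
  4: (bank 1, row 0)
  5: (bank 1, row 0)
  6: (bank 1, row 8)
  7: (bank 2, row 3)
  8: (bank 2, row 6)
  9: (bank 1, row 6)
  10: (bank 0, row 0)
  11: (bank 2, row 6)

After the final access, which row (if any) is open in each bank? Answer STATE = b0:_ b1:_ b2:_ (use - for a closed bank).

STATE = b0:0 b1:6 b2:6

0: bank 2 row 0 — prev None → EMPTY
1: bank 1 row 0 — prev None → EMPTY
2: bank 2 row 0 — prev 0 → HIT
3: bank 0 row 0 — prev None → EMPTY
4: bank 1 row 0 — prev 0 → HIT
5: bank 1 row 0 — prev 0 → HIT
6: bank 1 row 8 — prev 0 → CONFLICT
7: bank 2 row 3 — prev 0 → CONFLICT
8: bank 2 row 6 — prev 3 → CONFLICT
9: bank 1 row 6 — prev 8 → CONFLICT
10: bank 0 row 0 — prev 0 → HIT
11: bank 2 row 6 — prev 6 → HIT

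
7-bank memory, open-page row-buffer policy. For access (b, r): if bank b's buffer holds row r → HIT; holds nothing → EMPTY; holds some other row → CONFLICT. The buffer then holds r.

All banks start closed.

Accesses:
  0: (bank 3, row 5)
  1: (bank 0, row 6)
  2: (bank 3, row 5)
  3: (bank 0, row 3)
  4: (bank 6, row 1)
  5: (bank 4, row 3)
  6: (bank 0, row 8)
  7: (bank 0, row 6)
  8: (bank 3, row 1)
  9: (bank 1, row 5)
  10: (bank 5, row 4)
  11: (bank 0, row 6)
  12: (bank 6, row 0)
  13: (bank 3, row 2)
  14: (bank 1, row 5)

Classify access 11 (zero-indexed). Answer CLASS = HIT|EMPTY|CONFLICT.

CLASS = HIT

0: bank 3 row 5 — prev None → EMPTY
1: bank 0 row 6 — prev None → EMPTY
2: bank 3 row 5 — prev 5 → HIT
3: bank 0 row 3 — prev 6 → CONFLICT
4: bank 6 row 1 — prev None → EMPTY
5: bank 4 row 3 — prev None → EMPTY
6: bank 0 row 8 — prev 3 → CONFLICT
7: bank 0 row 6 — prev 8 → CONFLICT
8: bank 3 row 1 — prev 5 → CONFLICT
9: bank 1 row 5 — prev None → EMPTY
10: bank 5 row 4 — prev None → EMPTY
11: bank 0 row 6 — prev 6 → HIT
12: bank 6 row 0 — prev 1 → CONFLICT
13: bank 3 row 2 — prev 1 → CONFLICT
14: bank 1 row 5 — prev 5 → HIT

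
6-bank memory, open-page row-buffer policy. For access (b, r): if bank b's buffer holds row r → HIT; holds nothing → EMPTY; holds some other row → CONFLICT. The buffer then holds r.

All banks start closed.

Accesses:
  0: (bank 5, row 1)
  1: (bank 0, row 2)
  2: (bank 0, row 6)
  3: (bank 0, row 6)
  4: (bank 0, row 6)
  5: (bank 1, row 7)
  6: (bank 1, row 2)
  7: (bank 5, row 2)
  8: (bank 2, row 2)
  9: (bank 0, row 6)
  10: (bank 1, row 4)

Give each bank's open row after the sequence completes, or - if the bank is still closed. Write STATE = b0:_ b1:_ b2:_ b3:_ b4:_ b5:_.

STATE = b0:6 b1:4 b2:2 b3:- b4:- b5:2

0: bank 5 row 1 — prev None → EMPTY
1: bank 0 row 2 — prev None → EMPTY
2: bank 0 row 6 — prev 2 → CONFLICT
3: bank 0 row 6 — prev 6 → HIT
4: bank 0 row 6 — prev 6 → HIT
5: bank 1 row 7 — prev None → EMPTY
6: bank 1 row 2 — prev 7 → CONFLICT
7: bank 5 row 2 — prev 1 → CONFLICT
8: bank 2 row 2 — prev None → EMPTY
9: bank 0 row 6 — prev 6 → HIT
10: bank 1 row 4 — prev 2 → CONFLICT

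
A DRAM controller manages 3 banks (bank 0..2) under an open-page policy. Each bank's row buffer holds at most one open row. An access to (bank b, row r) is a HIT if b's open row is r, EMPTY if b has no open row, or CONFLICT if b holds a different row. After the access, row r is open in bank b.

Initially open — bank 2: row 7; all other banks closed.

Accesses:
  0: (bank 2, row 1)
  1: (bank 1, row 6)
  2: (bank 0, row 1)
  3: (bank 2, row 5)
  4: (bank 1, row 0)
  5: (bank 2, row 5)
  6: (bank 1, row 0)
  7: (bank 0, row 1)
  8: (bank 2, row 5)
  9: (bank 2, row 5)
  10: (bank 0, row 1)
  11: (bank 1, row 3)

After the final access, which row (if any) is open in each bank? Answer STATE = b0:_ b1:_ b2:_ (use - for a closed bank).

STATE = b0:1 b1:3 b2:5

  [0] b2 r1: had r7 ⇒ C
  [1] b1 r6: no row ⇒ E
  [2] b0 r1: no row ⇒ E
  [3] b2 r5: had r1 ⇒ C
  [4] b1 r0: had r6 ⇒ C
  [5] b2 r5: had r5 ⇒ H
  [6] b1 r0: had r0 ⇒ H
  [7] b0 r1: had r1 ⇒ H
  [8] b2 r5: had r5 ⇒ H
  [9] b2 r5: had r5 ⇒ H
  [10] b0 r1: had r1 ⇒ H
  [11] b1 r3: had r0 ⇒ C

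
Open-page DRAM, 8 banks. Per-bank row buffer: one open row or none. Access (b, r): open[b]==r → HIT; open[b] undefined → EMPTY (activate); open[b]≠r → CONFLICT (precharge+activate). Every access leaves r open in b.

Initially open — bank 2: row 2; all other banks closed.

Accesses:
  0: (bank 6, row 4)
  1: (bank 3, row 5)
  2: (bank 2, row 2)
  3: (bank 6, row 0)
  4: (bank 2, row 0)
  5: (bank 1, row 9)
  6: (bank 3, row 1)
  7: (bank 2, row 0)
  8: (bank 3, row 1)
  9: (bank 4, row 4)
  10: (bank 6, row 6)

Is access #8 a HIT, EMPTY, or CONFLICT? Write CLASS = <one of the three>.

CLASS = HIT

#0 (6,4) E
#1 (3,5) E
#2 (2,2) H  (was 2)
#3 (6,0) C  (was 4)
#4 (2,0) C  (was 2)
#5 (1,9) E
#6 (3,1) C  (was 5)
#7 (2,0) H  (was 0)
#8 (3,1) H  (was 1)
#9 (4,4) E
#10 (6,6) C  (was 0)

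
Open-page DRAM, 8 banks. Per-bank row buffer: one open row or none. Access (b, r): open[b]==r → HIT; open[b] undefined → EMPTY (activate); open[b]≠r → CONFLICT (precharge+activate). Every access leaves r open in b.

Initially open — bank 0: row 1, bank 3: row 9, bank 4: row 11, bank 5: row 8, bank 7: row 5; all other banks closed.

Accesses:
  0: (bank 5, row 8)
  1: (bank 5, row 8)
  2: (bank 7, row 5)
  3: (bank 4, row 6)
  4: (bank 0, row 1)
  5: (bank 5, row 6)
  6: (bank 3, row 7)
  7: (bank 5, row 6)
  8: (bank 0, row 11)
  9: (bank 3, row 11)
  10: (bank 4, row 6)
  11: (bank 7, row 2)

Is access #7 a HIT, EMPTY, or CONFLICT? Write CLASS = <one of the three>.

CLASS = HIT

step 0: bank5 8->8 [HIT]
step 1: bank5 8->8 [HIT]
step 2: bank7 5->5 [HIT]
step 3: bank4 11->6 [CONFLICT]
step 4: bank0 1->1 [HIT]
step 5: bank5 8->6 [CONFLICT]
step 6: bank3 9->7 [CONFLICT]
step 7: bank5 6->6 [HIT]
step 8: bank0 1->11 [CONFLICT]
step 9: bank3 7->11 [CONFLICT]
step 10: bank4 6->6 [HIT]
step 11: bank7 5->2 [CONFLICT]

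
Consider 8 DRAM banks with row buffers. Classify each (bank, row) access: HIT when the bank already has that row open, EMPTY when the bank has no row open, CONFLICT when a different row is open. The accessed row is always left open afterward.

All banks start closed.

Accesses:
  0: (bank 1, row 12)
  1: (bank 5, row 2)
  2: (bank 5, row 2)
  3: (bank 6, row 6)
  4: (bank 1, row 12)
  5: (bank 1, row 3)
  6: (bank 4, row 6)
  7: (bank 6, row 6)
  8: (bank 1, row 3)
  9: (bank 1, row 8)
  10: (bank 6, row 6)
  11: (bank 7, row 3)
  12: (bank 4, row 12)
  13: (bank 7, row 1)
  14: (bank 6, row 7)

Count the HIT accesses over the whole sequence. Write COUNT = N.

step 0: bank1 None->12 [EMPTY]
step 1: bank5 None->2 [EMPTY]
step 2: bank5 2->2 [HIT]
step 3: bank6 None->6 [EMPTY]
step 4: bank1 12->12 [HIT]
step 5: bank1 12->3 [CONFLICT]
step 6: bank4 None->6 [EMPTY]
step 7: bank6 6->6 [HIT]
step 8: bank1 3->3 [HIT]
step 9: bank1 3->8 [CONFLICT]
step 10: bank6 6->6 [HIT]
step 11: bank7 None->3 [EMPTY]
step 12: bank4 6->12 [CONFLICT]
step 13: bank7 3->1 [CONFLICT]
step 14: bank6 6->7 [CONFLICT]

COUNT = 5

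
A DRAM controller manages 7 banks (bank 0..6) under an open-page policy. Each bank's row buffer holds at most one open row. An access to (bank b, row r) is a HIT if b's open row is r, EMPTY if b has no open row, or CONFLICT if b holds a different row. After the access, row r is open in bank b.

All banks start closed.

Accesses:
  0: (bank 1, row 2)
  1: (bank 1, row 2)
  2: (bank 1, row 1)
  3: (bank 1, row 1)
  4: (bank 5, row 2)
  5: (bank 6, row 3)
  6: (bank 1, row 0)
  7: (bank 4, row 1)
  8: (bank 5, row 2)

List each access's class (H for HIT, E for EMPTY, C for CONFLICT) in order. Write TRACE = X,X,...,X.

step 0: bank1 None->2 [EMPTY]
step 1: bank1 2->2 [HIT]
step 2: bank1 2->1 [CONFLICT]
step 3: bank1 1->1 [HIT]
step 4: bank5 None->2 [EMPTY]
step 5: bank6 None->3 [EMPTY]
step 6: bank1 1->0 [CONFLICT]
step 7: bank4 None->1 [EMPTY]
step 8: bank5 2->2 [HIT]

TRACE = E,H,C,H,E,E,C,E,H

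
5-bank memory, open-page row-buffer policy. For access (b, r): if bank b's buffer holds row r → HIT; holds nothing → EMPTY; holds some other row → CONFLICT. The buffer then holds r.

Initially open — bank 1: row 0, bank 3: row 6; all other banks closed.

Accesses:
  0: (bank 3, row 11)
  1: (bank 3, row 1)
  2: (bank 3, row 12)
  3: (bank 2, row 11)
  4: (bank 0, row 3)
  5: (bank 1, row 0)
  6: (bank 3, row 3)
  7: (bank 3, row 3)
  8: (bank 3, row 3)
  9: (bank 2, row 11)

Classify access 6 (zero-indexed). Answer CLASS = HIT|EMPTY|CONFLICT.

0: bank 3 row 11 — prev 6 → CONFLICT
1: bank 3 row 1 — prev 11 → CONFLICT
2: bank 3 row 12 — prev 1 → CONFLICT
3: bank 2 row 11 — prev None → EMPTY
4: bank 0 row 3 — prev None → EMPTY
5: bank 1 row 0 — prev 0 → HIT
6: bank 3 row 3 — prev 12 → CONFLICT
7: bank 3 row 3 — prev 3 → HIT
8: bank 3 row 3 — prev 3 → HIT
9: bank 2 row 11 — prev 11 → HIT

CLASS = CONFLICT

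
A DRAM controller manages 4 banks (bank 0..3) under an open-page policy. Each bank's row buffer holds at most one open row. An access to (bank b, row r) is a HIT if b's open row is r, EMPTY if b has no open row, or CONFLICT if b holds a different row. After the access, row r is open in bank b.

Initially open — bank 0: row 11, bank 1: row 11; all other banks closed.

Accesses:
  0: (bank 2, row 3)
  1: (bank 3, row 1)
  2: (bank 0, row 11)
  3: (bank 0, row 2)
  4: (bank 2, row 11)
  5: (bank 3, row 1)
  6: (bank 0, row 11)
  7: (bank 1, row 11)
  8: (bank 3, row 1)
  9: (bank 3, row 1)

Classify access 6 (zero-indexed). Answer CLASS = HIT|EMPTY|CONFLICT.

step 0: bank2 None->3 [EMPTY]
step 1: bank3 None->1 [EMPTY]
step 2: bank0 11->11 [HIT]
step 3: bank0 11->2 [CONFLICT]
step 4: bank2 3->11 [CONFLICT]
step 5: bank3 1->1 [HIT]
step 6: bank0 2->11 [CONFLICT]
step 7: bank1 11->11 [HIT]
step 8: bank3 1->1 [HIT]
step 9: bank3 1->1 [HIT]

CLASS = CONFLICT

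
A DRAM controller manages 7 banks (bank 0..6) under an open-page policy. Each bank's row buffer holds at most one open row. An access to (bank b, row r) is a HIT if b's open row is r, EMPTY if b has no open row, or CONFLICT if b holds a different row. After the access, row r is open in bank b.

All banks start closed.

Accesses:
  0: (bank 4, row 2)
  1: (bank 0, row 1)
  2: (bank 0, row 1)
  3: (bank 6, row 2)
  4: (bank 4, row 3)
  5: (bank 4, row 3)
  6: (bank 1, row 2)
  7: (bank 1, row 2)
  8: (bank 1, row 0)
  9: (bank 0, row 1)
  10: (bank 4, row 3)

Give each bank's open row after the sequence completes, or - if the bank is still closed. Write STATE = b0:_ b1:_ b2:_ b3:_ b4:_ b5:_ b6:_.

0: bank 4 row 2 — prev None → EMPTY
1: bank 0 row 1 — prev None → EMPTY
2: bank 0 row 1 — prev 1 → HIT
3: bank 6 row 2 — prev None → EMPTY
4: bank 4 row 3 — prev 2 → CONFLICT
5: bank 4 row 3 — prev 3 → HIT
6: bank 1 row 2 — prev None → EMPTY
7: bank 1 row 2 — prev 2 → HIT
8: bank 1 row 0 — prev 2 → CONFLICT
9: bank 0 row 1 — prev 1 → HIT
10: bank 4 row 3 — prev 3 → HIT

STATE = b0:1 b1:0 b2:- b3:- b4:3 b5:- b6:2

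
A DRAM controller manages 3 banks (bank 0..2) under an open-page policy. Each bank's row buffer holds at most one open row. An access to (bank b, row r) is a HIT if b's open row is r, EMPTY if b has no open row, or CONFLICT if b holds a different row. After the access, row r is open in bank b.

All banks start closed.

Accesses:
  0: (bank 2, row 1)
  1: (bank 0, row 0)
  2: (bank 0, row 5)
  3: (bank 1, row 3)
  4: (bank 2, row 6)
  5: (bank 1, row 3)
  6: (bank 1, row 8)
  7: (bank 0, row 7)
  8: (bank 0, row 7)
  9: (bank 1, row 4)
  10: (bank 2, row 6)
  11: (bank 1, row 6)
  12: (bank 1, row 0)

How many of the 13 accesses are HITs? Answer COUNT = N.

step 0: bank2 None->1 [EMPTY]
step 1: bank0 None->0 [EMPTY]
step 2: bank0 0->5 [CONFLICT]
step 3: bank1 None->3 [EMPTY]
step 4: bank2 1->6 [CONFLICT]
step 5: bank1 3->3 [HIT]
step 6: bank1 3->8 [CONFLICT]
step 7: bank0 5->7 [CONFLICT]
step 8: bank0 7->7 [HIT]
step 9: bank1 8->4 [CONFLICT]
step 10: bank2 6->6 [HIT]
step 11: bank1 4->6 [CONFLICT]
step 12: bank1 6->0 [CONFLICT]

COUNT = 3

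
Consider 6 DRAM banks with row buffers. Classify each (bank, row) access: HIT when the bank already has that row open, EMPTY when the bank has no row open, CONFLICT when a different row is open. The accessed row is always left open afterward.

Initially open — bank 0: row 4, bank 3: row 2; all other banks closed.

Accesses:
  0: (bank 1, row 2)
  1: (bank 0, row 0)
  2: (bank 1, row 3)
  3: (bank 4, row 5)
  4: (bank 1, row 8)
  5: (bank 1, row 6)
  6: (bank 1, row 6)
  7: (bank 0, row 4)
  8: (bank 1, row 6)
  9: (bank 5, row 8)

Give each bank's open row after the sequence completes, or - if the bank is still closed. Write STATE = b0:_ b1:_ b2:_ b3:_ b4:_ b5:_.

STATE = b0:4 b1:6 b2:- b3:2 b4:5 b5:8

0: bank 1 row 2 — prev None → EMPTY
1: bank 0 row 0 — prev 4 → CONFLICT
2: bank 1 row 3 — prev 2 → CONFLICT
3: bank 4 row 5 — prev None → EMPTY
4: bank 1 row 8 — prev 3 → CONFLICT
5: bank 1 row 6 — prev 8 → CONFLICT
6: bank 1 row 6 — prev 6 → HIT
7: bank 0 row 4 — prev 0 → CONFLICT
8: bank 1 row 6 — prev 6 → HIT
9: bank 5 row 8 — prev None → EMPTY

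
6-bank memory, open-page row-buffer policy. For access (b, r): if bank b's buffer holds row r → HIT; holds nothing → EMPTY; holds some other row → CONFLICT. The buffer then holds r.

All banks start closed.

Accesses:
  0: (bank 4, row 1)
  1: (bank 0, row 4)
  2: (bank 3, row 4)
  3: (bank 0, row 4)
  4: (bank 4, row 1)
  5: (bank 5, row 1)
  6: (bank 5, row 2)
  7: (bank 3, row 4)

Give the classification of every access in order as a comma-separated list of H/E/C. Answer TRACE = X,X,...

  [0] b4 r1: no row ⇒ E
  [1] b0 r4: no row ⇒ E
  [2] b3 r4: no row ⇒ E
  [3] b0 r4: had r4 ⇒ H
  [4] b4 r1: had r1 ⇒ H
  [5] b5 r1: no row ⇒ E
  [6] b5 r2: had r1 ⇒ C
  [7] b3 r4: had r4 ⇒ H

TRACE = E,E,E,H,H,E,C,H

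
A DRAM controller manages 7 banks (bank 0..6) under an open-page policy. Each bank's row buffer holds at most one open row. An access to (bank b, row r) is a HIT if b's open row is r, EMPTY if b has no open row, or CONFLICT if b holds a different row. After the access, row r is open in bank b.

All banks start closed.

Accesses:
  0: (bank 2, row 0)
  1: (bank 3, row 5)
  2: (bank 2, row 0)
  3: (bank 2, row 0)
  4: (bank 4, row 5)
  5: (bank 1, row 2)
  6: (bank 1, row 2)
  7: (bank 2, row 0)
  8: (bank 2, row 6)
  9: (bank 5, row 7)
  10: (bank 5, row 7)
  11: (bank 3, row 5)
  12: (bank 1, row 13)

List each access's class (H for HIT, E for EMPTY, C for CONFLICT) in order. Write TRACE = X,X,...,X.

0: bank 2 row 0 — prev None → EMPTY
1: bank 3 row 5 — prev None → EMPTY
2: bank 2 row 0 — prev 0 → HIT
3: bank 2 row 0 — prev 0 → HIT
4: bank 4 row 5 — prev None → EMPTY
5: bank 1 row 2 — prev None → EMPTY
6: bank 1 row 2 — prev 2 → HIT
7: bank 2 row 0 — prev 0 → HIT
8: bank 2 row 6 — prev 0 → CONFLICT
9: bank 5 row 7 — prev None → EMPTY
10: bank 5 row 7 — prev 7 → HIT
11: bank 3 row 5 — prev 5 → HIT
12: bank 1 row 13 — prev 2 → CONFLICT

TRACE = E,E,H,H,E,E,H,H,C,E,H,H,C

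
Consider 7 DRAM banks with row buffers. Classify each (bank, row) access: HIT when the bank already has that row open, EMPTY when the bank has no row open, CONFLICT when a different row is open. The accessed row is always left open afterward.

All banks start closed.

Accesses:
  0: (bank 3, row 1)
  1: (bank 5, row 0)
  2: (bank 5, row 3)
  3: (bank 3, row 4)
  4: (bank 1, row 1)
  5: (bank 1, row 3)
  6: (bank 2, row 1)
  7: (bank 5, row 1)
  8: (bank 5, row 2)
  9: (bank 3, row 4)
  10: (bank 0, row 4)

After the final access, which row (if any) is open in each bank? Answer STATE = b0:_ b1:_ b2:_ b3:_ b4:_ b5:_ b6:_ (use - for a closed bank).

step 0: bank3 None->1 [EMPTY]
step 1: bank5 None->0 [EMPTY]
step 2: bank5 0->3 [CONFLICT]
step 3: bank3 1->4 [CONFLICT]
step 4: bank1 None->1 [EMPTY]
step 5: bank1 1->3 [CONFLICT]
step 6: bank2 None->1 [EMPTY]
step 7: bank5 3->1 [CONFLICT]
step 8: bank5 1->2 [CONFLICT]
step 9: bank3 4->4 [HIT]
step 10: bank0 None->4 [EMPTY]

STATE = b0:4 b1:3 b2:1 b3:4 b4:- b5:2 b6:-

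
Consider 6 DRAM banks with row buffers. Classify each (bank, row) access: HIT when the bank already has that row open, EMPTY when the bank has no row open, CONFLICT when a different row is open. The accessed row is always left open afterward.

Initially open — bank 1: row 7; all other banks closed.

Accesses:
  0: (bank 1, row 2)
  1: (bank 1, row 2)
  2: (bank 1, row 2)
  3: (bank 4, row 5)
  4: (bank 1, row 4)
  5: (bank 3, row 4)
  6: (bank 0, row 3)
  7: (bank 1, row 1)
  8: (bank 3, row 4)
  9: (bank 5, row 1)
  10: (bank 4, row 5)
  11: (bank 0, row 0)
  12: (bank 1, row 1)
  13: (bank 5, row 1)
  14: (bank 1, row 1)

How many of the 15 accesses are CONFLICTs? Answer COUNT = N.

COUNT = 4

0: bank 1 row 2 — prev 7 → CONFLICT
1: bank 1 row 2 — prev 2 → HIT
2: bank 1 row 2 — prev 2 → HIT
3: bank 4 row 5 — prev None → EMPTY
4: bank 1 row 4 — prev 2 → CONFLICT
5: bank 3 row 4 — prev None → EMPTY
6: bank 0 row 3 — prev None → EMPTY
7: bank 1 row 1 — prev 4 → CONFLICT
8: bank 3 row 4 — prev 4 → HIT
9: bank 5 row 1 — prev None → EMPTY
10: bank 4 row 5 — prev 5 → HIT
11: bank 0 row 0 — prev 3 → CONFLICT
12: bank 1 row 1 — prev 1 → HIT
13: bank 5 row 1 — prev 1 → HIT
14: bank 1 row 1 — prev 1 → HIT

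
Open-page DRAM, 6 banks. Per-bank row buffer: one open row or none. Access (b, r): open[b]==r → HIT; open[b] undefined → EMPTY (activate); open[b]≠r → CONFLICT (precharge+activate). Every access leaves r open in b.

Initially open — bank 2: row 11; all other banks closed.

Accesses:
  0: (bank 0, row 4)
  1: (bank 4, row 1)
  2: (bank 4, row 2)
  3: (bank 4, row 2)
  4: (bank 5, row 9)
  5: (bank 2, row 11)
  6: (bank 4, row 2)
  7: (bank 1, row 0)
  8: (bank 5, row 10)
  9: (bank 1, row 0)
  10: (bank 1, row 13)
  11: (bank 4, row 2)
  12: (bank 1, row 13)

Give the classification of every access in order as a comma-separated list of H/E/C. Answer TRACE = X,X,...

  [0] b0 r4: no row ⇒ E
  [1] b4 r1: no row ⇒ E
  [2] b4 r2: had r1 ⇒ C
  [3] b4 r2: had r2 ⇒ H
  [4] b5 r9: no row ⇒ E
  [5] b2 r11: had r11 ⇒ H
  [6] b4 r2: had r2 ⇒ H
  [7] b1 r0: no row ⇒ E
  [8] b5 r10: had r9 ⇒ C
  [9] b1 r0: had r0 ⇒ H
  [10] b1 r13: had r0 ⇒ C
  [11] b4 r2: had r2 ⇒ H
  [12] b1 r13: had r13 ⇒ H

TRACE = E,E,C,H,E,H,H,E,C,H,C,H,H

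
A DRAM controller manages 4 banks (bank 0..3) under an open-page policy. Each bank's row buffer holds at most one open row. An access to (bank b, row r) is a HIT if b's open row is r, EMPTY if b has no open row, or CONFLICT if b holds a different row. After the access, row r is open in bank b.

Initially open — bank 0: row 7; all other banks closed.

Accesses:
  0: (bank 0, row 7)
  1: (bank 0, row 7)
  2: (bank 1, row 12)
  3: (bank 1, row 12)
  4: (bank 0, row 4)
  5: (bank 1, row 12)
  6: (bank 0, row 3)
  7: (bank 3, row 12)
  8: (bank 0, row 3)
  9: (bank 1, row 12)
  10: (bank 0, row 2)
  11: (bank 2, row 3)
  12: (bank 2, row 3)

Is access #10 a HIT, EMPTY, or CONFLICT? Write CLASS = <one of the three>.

CLASS = CONFLICT

0: bank 0 row 7 — prev 7 → HIT
1: bank 0 row 7 — prev 7 → HIT
2: bank 1 row 12 — prev None → EMPTY
3: bank 1 row 12 — prev 12 → HIT
4: bank 0 row 4 — prev 7 → CONFLICT
5: bank 1 row 12 — prev 12 → HIT
6: bank 0 row 3 — prev 4 → CONFLICT
7: bank 3 row 12 — prev None → EMPTY
8: bank 0 row 3 — prev 3 → HIT
9: bank 1 row 12 — prev 12 → HIT
10: bank 0 row 2 — prev 3 → CONFLICT
11: bank 2 row 3 — prev None → EMPTY
12: bank 2 row 3 — prev 3 → HIT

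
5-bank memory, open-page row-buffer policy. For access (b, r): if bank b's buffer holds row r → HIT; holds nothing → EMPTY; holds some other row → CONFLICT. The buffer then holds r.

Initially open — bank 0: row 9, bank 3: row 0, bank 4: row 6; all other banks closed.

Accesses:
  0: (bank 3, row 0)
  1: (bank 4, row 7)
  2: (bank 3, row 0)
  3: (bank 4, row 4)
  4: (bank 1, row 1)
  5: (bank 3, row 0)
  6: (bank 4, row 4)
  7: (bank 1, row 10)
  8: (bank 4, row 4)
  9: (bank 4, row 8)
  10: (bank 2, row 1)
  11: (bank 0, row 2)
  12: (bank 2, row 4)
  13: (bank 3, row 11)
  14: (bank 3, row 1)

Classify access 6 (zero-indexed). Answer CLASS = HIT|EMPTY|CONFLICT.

CLASS = HIT

#0 (3,0) H  (was 0)
#1 (4,7) C  (was 6)
#2 (3,0) H  (was 0)
#3 (4,4) C  (was 7)
#4 (1,1) E
#5 (3,0) H  (was 0)
#6 (4,4) H  (was 4)
#7 (1,10) C  (was 1)
#8 (4,4) H  (was 4)
#9 (4,8) C  (was 4)
#10 (2,1) E
#11 (0,2) C  (was 9)
#12 (2,4) C  (was 1)
#13 (3,11) C  (was 0)
#14 (3,1) C  (was 11)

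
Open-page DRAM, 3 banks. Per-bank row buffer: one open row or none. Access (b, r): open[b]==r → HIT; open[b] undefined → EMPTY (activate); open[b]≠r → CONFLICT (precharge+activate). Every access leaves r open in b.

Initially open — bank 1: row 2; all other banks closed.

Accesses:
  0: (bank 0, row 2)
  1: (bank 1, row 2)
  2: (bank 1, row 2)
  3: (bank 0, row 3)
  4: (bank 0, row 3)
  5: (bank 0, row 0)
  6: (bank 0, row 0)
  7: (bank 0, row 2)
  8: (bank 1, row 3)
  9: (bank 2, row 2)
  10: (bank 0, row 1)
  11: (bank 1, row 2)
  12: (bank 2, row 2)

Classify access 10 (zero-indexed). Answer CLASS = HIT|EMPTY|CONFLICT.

  [0] b0 r2: no row ⇒ E
  [1] b1 r2: had r2 ⇒ H
  [2] b1 r2: had r2 ⇒ H
  [3] b0 r3: had r2 ⇒ C
  [4] b0 r3: had r3 ⇒ H
  [5] b0 r0: had r3 ⇒ C
  [6] b0 r0: had r0 ⇒ H
  [7] b0 r2: had r0 ⇒ C
  [8] b1 r3: had r2 ⇒ C
  [9] b2 r2: no row ⇒ E
  [10] b0 r1: had r2 ⇒ C
  [11] b1 r2: had r3 ⇒ C
  [12] b2 r2: had r2 ⇒ H

CLASS = CONFLICT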